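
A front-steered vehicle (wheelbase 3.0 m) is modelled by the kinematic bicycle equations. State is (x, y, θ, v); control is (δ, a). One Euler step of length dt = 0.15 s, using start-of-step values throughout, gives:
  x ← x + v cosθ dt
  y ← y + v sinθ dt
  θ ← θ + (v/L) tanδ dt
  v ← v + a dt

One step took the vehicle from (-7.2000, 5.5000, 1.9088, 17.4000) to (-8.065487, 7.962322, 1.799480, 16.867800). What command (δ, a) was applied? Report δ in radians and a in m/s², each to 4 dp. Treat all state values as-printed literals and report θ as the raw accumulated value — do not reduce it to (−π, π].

δ = -0.1250, a = -3.5480

a = (v'−v)/dt = (-0.532200)/0.15 = -3.5480
Δθ = θ'−θ = -0.109320;  (v·dt/L) = 17.4000·0.15/3.0 = 0.870000
tan δ = Δθ·L/(v·dt) = -0.125655  →  δ = -0.1250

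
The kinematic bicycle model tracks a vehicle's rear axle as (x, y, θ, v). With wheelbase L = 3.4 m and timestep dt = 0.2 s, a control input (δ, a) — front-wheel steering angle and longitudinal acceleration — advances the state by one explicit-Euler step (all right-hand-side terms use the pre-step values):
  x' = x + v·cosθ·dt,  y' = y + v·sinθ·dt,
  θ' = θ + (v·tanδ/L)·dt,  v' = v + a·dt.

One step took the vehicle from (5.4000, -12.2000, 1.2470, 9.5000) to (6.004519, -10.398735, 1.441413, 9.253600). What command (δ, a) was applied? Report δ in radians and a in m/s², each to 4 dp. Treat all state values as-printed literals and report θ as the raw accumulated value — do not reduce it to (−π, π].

a = (v'−v)/dt = (-0.246400)/0.2 = -1.2320
Δθ = θ'−θ = 0.194413;  (v·dt/L) = 9.5000·0.2/3.4 = 0.558824
tan δ = Δθ·L/(v·dt) = 0.347897  →  δ = 0.3348

δ = 0.3348, a = -1.2320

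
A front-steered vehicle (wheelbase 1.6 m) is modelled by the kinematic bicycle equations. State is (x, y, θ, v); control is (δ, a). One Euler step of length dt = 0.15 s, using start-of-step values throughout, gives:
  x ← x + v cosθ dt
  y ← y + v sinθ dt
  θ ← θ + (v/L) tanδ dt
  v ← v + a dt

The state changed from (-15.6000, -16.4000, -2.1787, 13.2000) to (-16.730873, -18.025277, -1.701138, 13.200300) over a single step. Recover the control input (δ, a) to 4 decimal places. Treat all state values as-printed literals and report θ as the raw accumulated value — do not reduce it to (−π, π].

a = (v'−v)/dt = (0.000300)/0.15 = 0.0020
Δθ = θ'−θ = 0.477562;  (v·dt/L) = 13.2000·0.15/1.6 = 1.237500
tan δ = Δθ·L/(v·dt) = 0.385909  →  δ = 0.3683

δ = 0.3683, a = 0.0020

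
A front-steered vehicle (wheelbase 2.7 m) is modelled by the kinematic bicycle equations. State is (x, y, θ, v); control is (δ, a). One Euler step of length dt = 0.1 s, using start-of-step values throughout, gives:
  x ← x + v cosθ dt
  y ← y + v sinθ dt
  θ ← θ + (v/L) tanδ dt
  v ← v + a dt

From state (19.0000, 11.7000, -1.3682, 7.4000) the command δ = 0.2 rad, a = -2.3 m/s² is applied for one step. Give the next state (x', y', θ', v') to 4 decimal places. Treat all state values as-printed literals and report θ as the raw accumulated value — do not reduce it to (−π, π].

(19.1489, 10.9751, -1.3126, 7.1700)

x' = 19.0000 + 7.4000·cos(-1.3682)·0.1 = 19.1489
y' = 11.7000 + 7.4000·sin(-1.3682)·0.1 = 10.9751
θ' = -1.3682 + (7.4000/2.7)·tan(0.2)·0.1 = -1.3126
v' = 7.4000 − 2.3000·0.1 = 7.1700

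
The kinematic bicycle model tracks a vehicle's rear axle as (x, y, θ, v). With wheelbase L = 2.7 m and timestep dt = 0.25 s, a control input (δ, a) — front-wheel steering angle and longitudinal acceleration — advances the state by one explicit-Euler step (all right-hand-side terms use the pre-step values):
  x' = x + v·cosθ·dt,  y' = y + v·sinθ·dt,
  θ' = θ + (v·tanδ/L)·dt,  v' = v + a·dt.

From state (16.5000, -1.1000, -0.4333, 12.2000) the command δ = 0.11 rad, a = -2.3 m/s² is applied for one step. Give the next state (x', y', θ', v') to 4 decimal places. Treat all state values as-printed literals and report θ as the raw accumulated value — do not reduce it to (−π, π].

x' = 16.5000 + 12.2000·cos(-0.4333)·0.25 = 19.2681
y' = -1.1000 + 12.2000·sin(-0.4333)·0.25 = -2.3806
θ' = -0.4333 + (12.2000/2.7)·tan(0.11)·0.25 = -0.3085
v' = 12.2000 − 2.3000·0.25 = 11.6250

(19.2681, -2.3806, -0.3085, 11.6250)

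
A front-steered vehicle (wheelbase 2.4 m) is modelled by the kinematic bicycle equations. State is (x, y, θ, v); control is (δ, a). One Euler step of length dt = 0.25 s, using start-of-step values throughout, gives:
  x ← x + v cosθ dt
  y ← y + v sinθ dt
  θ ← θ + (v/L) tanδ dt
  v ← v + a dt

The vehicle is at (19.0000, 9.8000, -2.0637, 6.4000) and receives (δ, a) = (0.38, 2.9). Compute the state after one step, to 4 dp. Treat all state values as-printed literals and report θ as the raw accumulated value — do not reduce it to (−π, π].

x' = 19.0000 + 6.4000·cos(-2.0637)·0.25 = 18.2429
y' = 9.8000 + 6.4000·sin(-2.0637)·0.25 = 8.3905
θ' = -2.0637 + (6.4000/2.4)·tan(0.38)·0.25 = -1.7974
v' = 6.4000 + 2.9000·0.25 = 7.1250

(18.2429, 8.3905, -1.7974, 7.1250)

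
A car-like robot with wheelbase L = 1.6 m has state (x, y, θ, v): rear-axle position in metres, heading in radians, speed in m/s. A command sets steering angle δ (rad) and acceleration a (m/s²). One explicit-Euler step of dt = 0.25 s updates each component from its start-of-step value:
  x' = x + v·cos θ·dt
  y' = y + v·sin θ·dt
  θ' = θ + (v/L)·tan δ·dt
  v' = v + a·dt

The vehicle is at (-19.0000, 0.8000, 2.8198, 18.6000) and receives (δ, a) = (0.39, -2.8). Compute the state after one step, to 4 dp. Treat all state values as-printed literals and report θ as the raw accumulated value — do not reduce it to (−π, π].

x' = -19.0000 + 18.6000·cos(2.8198)·0.25 = -23.4113
y' = 0.8000 + 18.6000·sin(2.8198)·0.25 = 2.2706
θ' = 2.8198 + (18.6000/1.6)·tan(0.39)·0.25 = 4.0144
v' = 18.6000 − 2.8000·0.25 = 17.9000

(-23.4113, 2.2706, 4.0144, 17.9000)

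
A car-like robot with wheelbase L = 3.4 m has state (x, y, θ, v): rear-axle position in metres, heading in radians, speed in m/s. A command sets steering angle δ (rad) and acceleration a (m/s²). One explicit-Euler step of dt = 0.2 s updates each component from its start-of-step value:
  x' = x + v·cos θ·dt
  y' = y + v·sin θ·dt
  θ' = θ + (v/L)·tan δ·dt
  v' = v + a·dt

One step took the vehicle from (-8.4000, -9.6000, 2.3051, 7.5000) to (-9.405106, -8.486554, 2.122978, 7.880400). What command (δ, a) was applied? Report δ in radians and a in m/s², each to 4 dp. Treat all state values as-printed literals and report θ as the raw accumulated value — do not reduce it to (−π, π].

a = (v'−v)/dt = (0.380400)/0.2 = 1.9020
Δθ = θ'−θ = -0.182122;  (v·dt/L) = 7.5000·0.2/3.4 = 0.441176
tan δ = Δθ·L/(v·dt) = -0.412810  →  δ = -0.3915

δ = -0.3915, a = 1.9020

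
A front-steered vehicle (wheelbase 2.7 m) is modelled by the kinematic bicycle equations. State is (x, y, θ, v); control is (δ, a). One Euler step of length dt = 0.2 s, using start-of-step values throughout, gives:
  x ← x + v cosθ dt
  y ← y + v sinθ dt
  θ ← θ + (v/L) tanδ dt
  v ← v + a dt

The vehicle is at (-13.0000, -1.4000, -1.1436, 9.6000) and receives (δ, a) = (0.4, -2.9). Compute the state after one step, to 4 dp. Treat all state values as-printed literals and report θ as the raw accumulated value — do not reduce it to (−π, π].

x' = -13.0000 + 9.6000·cos(-1.1436)·0.2 = -12.2045
y' = -1.4000 + 9.6000·sin(-1.1436)·0.2 = -3.1475
θ' = -1.1436 + (9.6000/2.7)·tan(0.4)·0.2 = -0.8429
v' = 9.6000 − 2.9000·0.2 = 9.0200

(-12.2045, -3.1475, -0.8429, 9.0200)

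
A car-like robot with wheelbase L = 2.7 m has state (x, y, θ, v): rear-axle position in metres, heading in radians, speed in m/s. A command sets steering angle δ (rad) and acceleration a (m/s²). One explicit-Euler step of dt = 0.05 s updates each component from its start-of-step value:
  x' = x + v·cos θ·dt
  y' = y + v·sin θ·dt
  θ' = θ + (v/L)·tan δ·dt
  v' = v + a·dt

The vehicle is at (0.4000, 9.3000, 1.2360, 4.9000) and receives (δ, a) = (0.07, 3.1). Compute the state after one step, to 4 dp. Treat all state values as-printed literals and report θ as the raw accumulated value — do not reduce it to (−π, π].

(0.4805, 9.5314, 1.2424, 5.0550)

x' = 0.4000 + 4.9000·cos(1.2360)·0.05 = 0.4805
y' = 9.3000 + 4.9000·sin(1.2360)·0.05 = 9.5314
θ' = 1.2360 + (4.9000/2.7)·tan(0.07)·0.05 = 1.2424
v' = 4.9000 + 3.1000·0.05 = 5.0550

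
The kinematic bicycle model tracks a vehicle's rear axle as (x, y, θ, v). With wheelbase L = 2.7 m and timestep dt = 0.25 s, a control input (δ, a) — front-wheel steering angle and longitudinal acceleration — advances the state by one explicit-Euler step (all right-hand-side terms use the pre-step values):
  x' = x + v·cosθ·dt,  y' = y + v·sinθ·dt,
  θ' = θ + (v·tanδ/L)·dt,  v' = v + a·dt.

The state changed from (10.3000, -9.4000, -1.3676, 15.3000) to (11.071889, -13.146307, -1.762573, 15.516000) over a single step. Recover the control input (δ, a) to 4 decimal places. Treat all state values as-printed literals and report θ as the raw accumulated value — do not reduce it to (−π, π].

a = (v'−v)/dt = (0.216000)/0.25 = 0.8640
Δθ = θ'−θ = -0.394973;  (v·dt/L) = 15.3000·0.25/2.7 = 1.416667
tan δ = Δθ·L/(v·dt) = -0.278804  →  δ = -0.2719

δ = -0.2719, a = 0.8640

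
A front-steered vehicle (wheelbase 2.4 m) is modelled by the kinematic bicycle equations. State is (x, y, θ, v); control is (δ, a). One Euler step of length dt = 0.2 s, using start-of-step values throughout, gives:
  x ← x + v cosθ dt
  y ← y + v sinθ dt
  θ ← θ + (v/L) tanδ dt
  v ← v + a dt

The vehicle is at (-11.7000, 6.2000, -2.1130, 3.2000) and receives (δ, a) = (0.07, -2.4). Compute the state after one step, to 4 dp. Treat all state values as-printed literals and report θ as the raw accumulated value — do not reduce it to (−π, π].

x' = -11.7000 + 3.2000·cos(-2.1130)·0.2 = -12.0303
y' = 6.2000 + 3.2000·sin(-2.1130)·0.2 = 5.6518
θ' = -2.1130 + (3.2000/2.4)·tan(0.07)·0.2 = -2.0943
v' = 3.2000 − 2.4000·0.2 = 2.7200

(-12.0303, 5.6518, -2.0943, 2.7200)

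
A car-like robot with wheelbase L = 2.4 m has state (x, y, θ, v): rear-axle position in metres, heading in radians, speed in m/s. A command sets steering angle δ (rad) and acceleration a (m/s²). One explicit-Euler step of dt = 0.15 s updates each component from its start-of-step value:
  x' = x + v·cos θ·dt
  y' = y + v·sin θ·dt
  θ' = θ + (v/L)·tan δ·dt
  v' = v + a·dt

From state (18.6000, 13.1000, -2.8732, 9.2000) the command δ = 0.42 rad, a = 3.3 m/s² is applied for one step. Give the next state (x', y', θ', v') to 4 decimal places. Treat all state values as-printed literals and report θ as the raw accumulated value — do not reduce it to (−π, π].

x' = 18.6000 + 9.2000·cos(-2.8732)·0.15 = 17.2694
y' = 13.1000 + 9.2000·sin(-2.8732)·0.15 = 12.7340
θ' = -2.8732 + (9.2000/2.4)·tan(0.42)·0.15 = -2.6164
v' = 9.2000 + 3.3000·0.15 = 9.6950

(17.2694, 12.7340, -2.6164, 9.6950)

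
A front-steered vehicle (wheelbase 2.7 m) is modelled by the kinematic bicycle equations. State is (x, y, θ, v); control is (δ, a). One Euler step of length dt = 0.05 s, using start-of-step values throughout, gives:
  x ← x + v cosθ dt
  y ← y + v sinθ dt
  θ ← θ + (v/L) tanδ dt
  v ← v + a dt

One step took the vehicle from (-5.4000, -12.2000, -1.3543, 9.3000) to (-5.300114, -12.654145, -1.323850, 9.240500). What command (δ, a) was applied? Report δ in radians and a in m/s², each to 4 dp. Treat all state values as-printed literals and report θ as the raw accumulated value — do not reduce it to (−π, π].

a = (v'−v)/dt = (-0.059500)/0.05 = -1.1900
Δθ = θ'−θ = 0.030450;  (v·dt/L) = 9.3000·0.05/2.7 = 0.172222
tan δ = Δθ·L/(v·dt) = 0.176806  →  δ = 0.1750

δ = 0.1750, a = -1.1900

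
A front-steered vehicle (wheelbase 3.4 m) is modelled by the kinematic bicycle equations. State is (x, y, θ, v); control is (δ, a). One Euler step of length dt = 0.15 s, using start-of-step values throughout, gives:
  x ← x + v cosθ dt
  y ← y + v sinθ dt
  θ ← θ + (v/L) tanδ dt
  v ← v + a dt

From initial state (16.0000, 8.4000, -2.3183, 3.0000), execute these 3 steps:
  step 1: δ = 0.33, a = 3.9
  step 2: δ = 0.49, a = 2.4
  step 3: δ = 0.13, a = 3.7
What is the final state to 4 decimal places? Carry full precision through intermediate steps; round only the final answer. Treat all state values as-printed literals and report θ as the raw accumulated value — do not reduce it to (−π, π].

after step 1 (δ=0.33, a=3.9): (15.694085, 8.069975, -2.272966, 3.585000)
after step 2 (δ=0.49, a=2.4): (15.346766, 7.659434, -2.188604, 3.945000)
after step 3 (δ=0.13, a=3.7): (15.003995, 7.177069, -2.165850, 4.500000)

(15.0040, 7.1771, -2.1659, 4.5000)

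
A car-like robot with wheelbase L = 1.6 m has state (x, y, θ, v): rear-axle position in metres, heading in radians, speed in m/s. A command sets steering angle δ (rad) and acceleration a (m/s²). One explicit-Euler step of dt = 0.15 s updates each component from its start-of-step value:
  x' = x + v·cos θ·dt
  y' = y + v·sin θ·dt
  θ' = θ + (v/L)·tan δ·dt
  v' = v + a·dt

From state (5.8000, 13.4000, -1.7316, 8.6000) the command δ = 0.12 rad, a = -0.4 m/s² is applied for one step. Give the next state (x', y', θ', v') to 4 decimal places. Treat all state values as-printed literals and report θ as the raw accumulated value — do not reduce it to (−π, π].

(5.5935, 12.1266, -1.6344, 8.5400)

x' = 5.8000 + 8.6000·cos(-1.7316)·0.15 = 5.5935
y' = 13.4000 + 8.6000·sin(-1.7316)·0.15 = 12.1266
θ' = -1.7316 + (8.6000/1.6)·tan(0.12)·0.15 = -1.6344
v' = 8.6000 − 0.4000·0.15 = 8.5400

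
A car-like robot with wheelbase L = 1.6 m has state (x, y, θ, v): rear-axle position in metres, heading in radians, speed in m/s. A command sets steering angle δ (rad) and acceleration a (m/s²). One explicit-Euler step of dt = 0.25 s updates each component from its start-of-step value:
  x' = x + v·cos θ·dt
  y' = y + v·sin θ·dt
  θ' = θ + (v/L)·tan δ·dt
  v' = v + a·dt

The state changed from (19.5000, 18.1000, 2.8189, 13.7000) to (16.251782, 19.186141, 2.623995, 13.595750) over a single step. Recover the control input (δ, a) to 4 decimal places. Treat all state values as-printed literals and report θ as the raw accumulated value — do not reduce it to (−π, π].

a = (v'−v)/dt = (-0.104250)/0.25 = -0.4170
Δθ = θ'−θ = -0.194905;  (v·dt/L) = 13.7000·0.25/1.6 = 2.140625
tan δ = Δθ·L/(v·dt) = -0.091051  →  δ = -0.0908

δ = -0.0908, a = -0.4170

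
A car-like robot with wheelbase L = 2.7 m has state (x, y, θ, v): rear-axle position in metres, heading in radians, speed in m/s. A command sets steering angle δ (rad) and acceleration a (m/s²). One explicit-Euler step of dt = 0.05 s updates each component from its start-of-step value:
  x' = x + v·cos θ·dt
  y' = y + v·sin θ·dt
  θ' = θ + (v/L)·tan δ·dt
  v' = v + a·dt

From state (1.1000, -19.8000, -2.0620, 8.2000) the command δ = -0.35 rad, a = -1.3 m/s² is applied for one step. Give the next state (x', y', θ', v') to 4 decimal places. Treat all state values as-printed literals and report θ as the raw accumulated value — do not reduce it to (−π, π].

x' = 1.1000 + 8.2000·cos(-2.0620)·0.05 = 0.9066
y' = -19.8000 + 8.2000·sin(-2.0620)·0.05 = -20.1615
θ' = -2.0620 + (8.2000/2.7)·tan(-0.35)·0.05 = -2.1174
v' = 8.2000 − 1.3000·0.05 = 8.1350

(0.9066, -20.1615, -2.1174, 8.1350)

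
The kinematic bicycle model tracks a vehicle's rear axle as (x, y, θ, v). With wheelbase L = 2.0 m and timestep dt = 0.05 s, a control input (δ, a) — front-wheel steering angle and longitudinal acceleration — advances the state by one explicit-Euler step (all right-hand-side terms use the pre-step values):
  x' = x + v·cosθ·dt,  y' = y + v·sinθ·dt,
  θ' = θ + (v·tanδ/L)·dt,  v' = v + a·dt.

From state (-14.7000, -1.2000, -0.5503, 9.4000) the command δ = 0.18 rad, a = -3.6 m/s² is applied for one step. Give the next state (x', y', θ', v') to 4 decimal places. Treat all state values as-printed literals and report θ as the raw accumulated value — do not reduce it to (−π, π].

(-14.2994, -1.4458, -0.5075, 9.2200)

x' = -14.7000 + 9.4000·cos(-0.5503)·0.05 = -14.2994
y' = -1.2000 + 9.4000·sin(-0.5503)·0.05 = -1.4458
θ' = -0.5503 + (9.4000/2.0)·tan(0.18)·0.05 = -0.5075
v' = 9.4000 − 3.6000·0.05 = 9.2200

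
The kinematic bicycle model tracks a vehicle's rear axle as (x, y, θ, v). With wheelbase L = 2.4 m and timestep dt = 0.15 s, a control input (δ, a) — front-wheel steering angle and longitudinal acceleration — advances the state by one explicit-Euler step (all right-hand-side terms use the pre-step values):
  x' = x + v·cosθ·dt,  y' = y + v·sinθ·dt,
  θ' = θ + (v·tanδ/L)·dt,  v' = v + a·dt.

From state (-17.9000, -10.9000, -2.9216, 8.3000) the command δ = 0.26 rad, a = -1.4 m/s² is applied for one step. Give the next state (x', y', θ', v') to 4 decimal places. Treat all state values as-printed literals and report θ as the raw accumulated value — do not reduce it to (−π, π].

(-19.1150, -11.1717, -2.7836, 8.0900)

x' = -17.9000 + 8.3000·cos(-2.9216)·0.15 = -19.1150
y' = -10.9000 + 8.3000·sin(-2.9216)·0.15 = -11.1717
θ' = -2.9216 + (8.3000/2.4)·tan(0.26)·0.15 = -2.7836
v' = 8.3000 − 1.4000·0.15 = 8.0900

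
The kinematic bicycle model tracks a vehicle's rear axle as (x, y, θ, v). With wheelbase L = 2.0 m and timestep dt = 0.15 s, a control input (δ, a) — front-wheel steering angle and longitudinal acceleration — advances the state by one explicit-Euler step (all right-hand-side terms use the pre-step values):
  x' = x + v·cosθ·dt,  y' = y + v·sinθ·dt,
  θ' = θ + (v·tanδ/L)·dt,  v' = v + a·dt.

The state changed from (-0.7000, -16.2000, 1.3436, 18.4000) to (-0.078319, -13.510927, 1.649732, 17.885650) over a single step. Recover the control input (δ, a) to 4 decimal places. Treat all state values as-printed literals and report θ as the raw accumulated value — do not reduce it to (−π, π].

a = (v'−v)/dt = (-0.514350)/0.15 = -3.4290
Δθ = θ'−θ = 0.306132;  (v·dt/L) = 18.4000·0.15/2.0 = 1.380000
tan δ = Δθ·L/(v·dt) = 0.221835  →  δ = 0.2183

δ = 0.2183, a = -3.4290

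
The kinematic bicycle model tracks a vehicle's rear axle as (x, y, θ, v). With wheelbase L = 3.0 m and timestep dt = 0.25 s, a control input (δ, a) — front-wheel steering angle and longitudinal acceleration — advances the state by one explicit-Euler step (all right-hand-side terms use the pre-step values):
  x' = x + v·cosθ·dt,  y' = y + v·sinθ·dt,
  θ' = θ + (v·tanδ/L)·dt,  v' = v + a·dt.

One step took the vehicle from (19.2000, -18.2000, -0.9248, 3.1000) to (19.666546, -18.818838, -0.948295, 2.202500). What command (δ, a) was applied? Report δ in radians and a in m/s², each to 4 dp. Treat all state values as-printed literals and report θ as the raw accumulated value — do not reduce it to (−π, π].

δ = -0.0907, a = -3.5900

a = (v'−v)/dt = (-0.897500)/0.25 = -3.5900
Δθ = θ'−θ = -0.023495;  (v·dt/L) = 3.1000·0.25/3.0 = 0.258333
tan δ = Δθ·L/(v·dt) = -0.090948  →  δ = -0.0907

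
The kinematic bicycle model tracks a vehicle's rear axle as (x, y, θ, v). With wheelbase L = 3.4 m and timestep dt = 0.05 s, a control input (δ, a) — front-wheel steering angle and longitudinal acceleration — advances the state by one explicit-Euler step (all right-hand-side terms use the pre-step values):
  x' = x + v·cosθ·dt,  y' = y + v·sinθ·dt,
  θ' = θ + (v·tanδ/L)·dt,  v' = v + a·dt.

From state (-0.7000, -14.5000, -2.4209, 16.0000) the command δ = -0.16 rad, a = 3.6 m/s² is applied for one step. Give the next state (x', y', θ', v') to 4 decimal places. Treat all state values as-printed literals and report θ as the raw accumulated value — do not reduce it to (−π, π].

x' = -0.7000 + 16.0000·cos(-2.4209)·0.05 = -1.3011
y' = -14.5000 + 16.0000·sin(-2.4209)·0.05 = -15.0279
θ' = -2.4209 + (16.0000/3.4)·tan(-0.16)·0.05 = -2.4589
v' = 16.0000 + 3.6000·0.05 = 16.1800

(-1.3011, -15.0279, -2.4589, 16.1800)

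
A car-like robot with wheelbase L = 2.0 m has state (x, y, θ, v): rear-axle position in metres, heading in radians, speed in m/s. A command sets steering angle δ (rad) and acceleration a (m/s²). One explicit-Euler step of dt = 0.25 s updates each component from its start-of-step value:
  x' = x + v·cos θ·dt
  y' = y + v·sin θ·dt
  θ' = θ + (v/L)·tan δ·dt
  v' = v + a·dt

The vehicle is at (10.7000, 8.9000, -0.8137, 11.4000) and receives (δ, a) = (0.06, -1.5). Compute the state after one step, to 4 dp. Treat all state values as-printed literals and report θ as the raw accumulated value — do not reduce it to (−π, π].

(12.6574, 6.8285, -0.7281, 11.0250)

x' = 10.7000 + 11.4000·cos(-0.8137)·0.25 = 12.6574
y' = 8.9000 + 11.4000·sin(-0.8137)·0.25 = 6.8285
θ' = -0.8137 + (11.4000/2.0)·tan(0.06)·0.25 = -0.7281
v' = 11.4000 − 1.5000·0.25 = 11.0250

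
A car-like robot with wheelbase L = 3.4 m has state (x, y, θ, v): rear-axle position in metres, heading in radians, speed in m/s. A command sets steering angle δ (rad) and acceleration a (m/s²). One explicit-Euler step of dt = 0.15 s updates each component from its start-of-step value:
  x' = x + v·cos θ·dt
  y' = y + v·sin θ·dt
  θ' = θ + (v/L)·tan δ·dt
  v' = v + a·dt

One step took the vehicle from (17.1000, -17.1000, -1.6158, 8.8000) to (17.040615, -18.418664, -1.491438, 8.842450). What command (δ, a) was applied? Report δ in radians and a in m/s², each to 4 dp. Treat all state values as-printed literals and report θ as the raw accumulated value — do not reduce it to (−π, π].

δ = 0.3100, a = 0.2830

a = (v'−v)/dt = (0.042450)/0.15 = 0.2830
Δθ = θ'−θ = 0.124362;  (v·dt/L) = 8.8000·0.15/3.4 = 0.388235
tan δ = Δθ·L/(v·dt) = 0.320326  →  δ = 0.3100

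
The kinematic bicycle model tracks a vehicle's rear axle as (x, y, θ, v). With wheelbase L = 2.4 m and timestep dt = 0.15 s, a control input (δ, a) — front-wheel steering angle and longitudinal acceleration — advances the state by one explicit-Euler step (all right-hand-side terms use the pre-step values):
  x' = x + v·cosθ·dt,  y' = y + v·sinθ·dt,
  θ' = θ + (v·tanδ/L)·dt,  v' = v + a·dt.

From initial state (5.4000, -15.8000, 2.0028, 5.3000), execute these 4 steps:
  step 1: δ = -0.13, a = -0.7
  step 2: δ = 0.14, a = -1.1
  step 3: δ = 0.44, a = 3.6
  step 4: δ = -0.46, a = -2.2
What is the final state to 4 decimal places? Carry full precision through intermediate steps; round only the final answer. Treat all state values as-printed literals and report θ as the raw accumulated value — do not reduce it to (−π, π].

(3.9947, -12.9748, 1.9808, 5.2400)

after step 1 (δ=-0.13, a=-0.7): (5.067140, -15.078038, 1.959493, 5.195000)
after step 2 (δ=0.14, a=-1.1): (4.771818, -14.356917, 2.005249, 5.030000)
after step 3 (δ=0.44, a=3.6): (4.454239, -13.672509, 2.153250, 5.570000)
after step 4 (δ=-0.46, a=-2.2): (3.994651, -12.974771, 1.980772, 5.240000)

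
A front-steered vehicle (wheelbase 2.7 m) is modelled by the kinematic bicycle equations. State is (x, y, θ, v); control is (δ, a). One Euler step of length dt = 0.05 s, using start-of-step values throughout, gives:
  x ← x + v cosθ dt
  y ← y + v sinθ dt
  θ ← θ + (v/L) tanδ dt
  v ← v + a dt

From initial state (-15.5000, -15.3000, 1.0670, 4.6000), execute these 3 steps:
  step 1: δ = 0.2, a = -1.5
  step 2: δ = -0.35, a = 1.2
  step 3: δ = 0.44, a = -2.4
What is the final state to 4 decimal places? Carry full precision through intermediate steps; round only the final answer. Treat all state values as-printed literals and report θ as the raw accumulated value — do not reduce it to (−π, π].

(-15.1698, -14.6993, 1.0937, 4.4650)

after step 1 (δ=0.2, a=-1.5): (-15.388967, -15.098576, 1.084268, 4.525000)
after step 2 (δ=-0.35, a=1.2): (-15.283181, -14.898580, 1.053680, 4.585000)
after step 3 (δ=0.44, a=-2.4): (-15.169846, -14.699305, 1.093653, 4.465000)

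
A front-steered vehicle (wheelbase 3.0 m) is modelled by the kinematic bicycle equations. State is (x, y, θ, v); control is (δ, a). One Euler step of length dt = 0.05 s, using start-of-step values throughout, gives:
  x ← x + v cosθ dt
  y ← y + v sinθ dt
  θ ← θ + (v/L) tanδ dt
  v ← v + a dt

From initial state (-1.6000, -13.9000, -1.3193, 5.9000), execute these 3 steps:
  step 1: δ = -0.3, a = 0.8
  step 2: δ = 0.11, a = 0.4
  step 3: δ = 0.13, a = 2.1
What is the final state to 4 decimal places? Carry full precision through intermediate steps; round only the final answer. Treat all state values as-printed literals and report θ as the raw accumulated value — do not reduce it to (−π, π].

(-1.3929, -14.7655, -1.3258, 6.0650)

after step 1 (δ=-0.3, a=0.8): (-1.526588, -14.185720, -1.349718, 5.940000)
after step 2 (δ=0.11, a=0.4): (-1.461462, -14.475491, -1.338784, 5.960000)
after step 3 (δ=0.13, a=2.1): (-1.392940, -14.765506, -1.325797, 6.065000)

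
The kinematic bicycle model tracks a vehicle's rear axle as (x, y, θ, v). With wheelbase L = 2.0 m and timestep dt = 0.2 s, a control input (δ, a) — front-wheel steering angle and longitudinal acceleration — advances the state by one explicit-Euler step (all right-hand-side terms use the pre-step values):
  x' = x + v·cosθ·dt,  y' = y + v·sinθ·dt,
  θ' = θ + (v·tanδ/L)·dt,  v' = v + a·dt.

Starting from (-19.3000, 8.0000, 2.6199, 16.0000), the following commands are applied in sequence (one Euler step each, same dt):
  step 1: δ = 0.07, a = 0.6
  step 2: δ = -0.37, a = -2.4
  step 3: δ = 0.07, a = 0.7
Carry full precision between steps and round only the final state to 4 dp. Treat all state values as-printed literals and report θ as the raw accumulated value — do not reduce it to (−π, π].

(-26.6294, 13.5676, 2.2165, 15.7800)

after step 1 (δ=0.07, a=0.6): (-22.074326, 9.594715, 2.732083, 16.120000)
after step 2 (δ=-0.37, a=-2.4): (-25.031754, 10.878380, 2.106848, 15.640000)
after step 3 (δ=0.07, a=0.7): (-26.629365, 13.567622, 2.216507, 15.780000)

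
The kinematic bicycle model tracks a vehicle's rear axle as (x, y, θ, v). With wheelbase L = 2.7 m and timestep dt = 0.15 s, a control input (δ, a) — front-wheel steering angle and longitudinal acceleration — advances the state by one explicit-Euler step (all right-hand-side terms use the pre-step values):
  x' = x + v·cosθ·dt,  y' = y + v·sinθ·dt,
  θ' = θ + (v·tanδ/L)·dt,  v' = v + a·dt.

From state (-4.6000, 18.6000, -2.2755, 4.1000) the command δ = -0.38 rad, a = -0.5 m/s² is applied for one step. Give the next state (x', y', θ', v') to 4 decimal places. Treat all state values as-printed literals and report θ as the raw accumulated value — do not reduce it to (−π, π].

(-4.9984, 18.1315, -2.3665, 4.0250)

x' = -4.6000 + 4.1000·cos(-2.2755)·0.15 = -4.9984
y' = 18.6000 + 4.1000·sin(-2.2755)·0.15 = 18.1315
θ' = -2.2755 + (4.1000/2.7)·tan(-0.38)·0.15 = -2.3665
v' = 4.1000 − 0.5000·0.15 = 4.0250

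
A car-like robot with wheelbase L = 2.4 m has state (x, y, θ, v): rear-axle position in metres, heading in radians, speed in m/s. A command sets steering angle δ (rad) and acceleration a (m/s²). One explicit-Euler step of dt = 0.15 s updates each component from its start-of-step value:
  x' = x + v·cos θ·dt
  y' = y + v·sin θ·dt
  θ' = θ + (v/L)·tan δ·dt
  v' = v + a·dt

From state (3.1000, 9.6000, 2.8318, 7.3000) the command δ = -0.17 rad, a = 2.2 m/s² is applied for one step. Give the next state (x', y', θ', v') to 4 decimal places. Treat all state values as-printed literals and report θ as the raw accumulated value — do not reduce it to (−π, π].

x' = 3.1000 + 7.3000·cos(2.8318)·0.15 = 2.0571
y' = 9.6000 + 7.3000·sin(2.8318)·0.15 = 9.9338
θ' = 2.8318 + (7.3000/2.4)·tan(-0.17)·0.15 = 2.7535
v' = 7.3000 + 2.2000·0.15 = 7.6300

(2.0571, 9.9338, 2.7535, 7.6300)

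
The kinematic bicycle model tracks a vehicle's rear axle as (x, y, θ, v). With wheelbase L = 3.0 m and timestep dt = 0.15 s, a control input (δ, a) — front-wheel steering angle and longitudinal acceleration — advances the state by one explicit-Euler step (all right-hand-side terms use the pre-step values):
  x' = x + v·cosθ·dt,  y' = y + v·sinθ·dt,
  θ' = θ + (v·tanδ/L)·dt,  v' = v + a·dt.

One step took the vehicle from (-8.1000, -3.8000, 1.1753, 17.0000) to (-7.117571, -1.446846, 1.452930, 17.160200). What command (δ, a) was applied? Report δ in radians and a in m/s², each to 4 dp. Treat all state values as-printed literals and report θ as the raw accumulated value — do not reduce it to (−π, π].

a = (v'−v)/dt = (0.160200)/0.15 = 1.0680
Δθ = θ'−θ = 0.277630;  (v·dt/L) = 17.0000·0.15/3.0 = 0.850000
tan δ = Δθ·L/(v·dt) = 0.326624  →  δ = 0.3157

δ = 0.3157, a = 1.0680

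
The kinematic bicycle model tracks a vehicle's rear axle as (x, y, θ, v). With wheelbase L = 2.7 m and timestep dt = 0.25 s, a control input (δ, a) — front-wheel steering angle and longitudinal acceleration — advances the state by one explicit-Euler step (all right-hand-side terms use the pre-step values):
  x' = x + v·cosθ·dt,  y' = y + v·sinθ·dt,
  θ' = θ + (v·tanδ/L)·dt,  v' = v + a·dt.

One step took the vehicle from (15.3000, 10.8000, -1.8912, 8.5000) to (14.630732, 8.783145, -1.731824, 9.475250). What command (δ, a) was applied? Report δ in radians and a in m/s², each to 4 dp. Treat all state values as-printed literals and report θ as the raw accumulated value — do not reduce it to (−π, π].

a = (v'−v)/dt = (0.975250)/0.25 = 3.9010
Δθ = θ'−θ = 0.159376;  (v·dt/L) = 8.5000·0.25/2.7 = 0.787037
tan δ = Δθ·L/(v·dt) = 0.202501  →  δ = 0.1998

δ = 0.1998, a = 3.9010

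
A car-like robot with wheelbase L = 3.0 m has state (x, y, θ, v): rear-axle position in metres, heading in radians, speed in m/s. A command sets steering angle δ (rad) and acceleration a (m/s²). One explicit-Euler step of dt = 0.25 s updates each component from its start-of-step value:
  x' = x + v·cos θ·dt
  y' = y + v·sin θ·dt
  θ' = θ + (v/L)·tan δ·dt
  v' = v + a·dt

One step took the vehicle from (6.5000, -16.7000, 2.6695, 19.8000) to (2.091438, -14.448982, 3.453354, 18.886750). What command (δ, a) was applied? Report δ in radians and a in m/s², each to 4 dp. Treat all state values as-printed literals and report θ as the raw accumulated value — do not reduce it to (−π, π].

δ = 0.4435, a = -3.6530

a = (v'−v)/dt = (-0.913250)/0.25 = -3.6530
Δθ = θ'−θ = 0.783854;  (v·dt/L) = 19.8000·0.25/3.0 = 1.650000
tan δ = Δθ·L/(v·dt) = 0.475063  →  δ = 0.4435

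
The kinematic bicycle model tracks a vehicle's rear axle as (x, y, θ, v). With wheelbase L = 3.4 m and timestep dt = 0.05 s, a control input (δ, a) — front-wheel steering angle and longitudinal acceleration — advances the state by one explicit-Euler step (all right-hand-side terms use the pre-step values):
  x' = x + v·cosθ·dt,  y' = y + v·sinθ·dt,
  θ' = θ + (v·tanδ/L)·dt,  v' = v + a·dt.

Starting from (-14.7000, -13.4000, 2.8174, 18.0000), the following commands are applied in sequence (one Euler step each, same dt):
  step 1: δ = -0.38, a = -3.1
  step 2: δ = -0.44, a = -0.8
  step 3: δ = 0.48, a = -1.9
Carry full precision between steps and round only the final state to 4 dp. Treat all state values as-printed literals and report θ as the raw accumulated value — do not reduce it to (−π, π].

(-17.1215, -12.2735, 2.7244, 17.7100)

after step 1 (δ=-0.38, a=-3.1): (-15.553117, -13.113311, 2.711673, 17.845000)
after step 2 (δ=-0.44, a=-0.8): (-16.364172, -12.741423, 2.588128, 17.805000)
after step 3 (δ=0.48, a=-1.9): (-17.121515, -12.273474, 2.724444, 17.710000)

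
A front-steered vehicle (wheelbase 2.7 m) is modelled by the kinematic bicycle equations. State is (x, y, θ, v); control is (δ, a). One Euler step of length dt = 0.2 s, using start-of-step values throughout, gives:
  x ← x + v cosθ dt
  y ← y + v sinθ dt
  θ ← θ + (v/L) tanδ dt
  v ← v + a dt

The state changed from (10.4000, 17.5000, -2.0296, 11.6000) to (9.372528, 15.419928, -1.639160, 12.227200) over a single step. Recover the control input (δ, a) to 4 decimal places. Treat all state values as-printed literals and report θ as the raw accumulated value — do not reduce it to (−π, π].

a = (v'−v)/dt = (0.627200)/0.2 = 3.1360
Δθ = θ'−θ = 0.390440;  (v·dt/L) = 11.6000·0.2/2.7 = 0.859259
tan δ = Δθ·L/(v·dt) = 0.454391  →  δ = 0.4265

δ = 0.4265, a = 3.1360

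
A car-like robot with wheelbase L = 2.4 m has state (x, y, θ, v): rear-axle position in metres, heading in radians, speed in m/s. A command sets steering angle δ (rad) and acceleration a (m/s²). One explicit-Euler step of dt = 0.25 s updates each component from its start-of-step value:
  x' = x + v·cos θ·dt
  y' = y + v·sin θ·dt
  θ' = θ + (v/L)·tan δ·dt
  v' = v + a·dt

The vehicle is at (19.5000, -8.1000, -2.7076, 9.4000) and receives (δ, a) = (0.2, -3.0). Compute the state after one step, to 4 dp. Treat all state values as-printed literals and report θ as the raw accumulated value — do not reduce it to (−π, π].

x' = 19.5000 + 9.4000·cos(-2.7076)·0.25 = 17.3679
y' = -8.1000 + 9.4000·sin(-2.7076)·0.25 = -9.0882
θ' = -2.7076 + (9.4000/2.4)·tan(0.2)·0.25 = -2.5091
v' = 9.4000 − 3.0000·0.25 = 8.6500

(17.3679, -9.0882, -2.5091, 8.6500)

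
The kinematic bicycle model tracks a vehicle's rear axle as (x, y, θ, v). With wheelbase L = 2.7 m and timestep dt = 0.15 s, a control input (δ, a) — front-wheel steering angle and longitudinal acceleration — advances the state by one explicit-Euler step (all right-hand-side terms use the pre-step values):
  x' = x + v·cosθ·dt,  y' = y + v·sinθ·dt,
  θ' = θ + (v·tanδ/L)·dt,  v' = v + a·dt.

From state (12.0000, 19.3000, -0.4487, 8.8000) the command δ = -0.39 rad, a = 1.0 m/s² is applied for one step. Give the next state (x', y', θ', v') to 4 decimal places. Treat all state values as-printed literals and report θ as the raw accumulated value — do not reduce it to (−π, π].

(13.1893, 18.7274, -0.6497, 8.9500)

x' = 12.0000 + 8.8000·cos(-0.4487)·0.15 = 13.1893
y' = 19.3000 + 8.8000·sin(-0.4487)·0.15 = 18.7274
θ' = -0.4487 + (8.8000/2.7)·tan(-0.39)·0.15 = -0.6497
v' = 8.8000 + 1.0000·0.15 = 8.9500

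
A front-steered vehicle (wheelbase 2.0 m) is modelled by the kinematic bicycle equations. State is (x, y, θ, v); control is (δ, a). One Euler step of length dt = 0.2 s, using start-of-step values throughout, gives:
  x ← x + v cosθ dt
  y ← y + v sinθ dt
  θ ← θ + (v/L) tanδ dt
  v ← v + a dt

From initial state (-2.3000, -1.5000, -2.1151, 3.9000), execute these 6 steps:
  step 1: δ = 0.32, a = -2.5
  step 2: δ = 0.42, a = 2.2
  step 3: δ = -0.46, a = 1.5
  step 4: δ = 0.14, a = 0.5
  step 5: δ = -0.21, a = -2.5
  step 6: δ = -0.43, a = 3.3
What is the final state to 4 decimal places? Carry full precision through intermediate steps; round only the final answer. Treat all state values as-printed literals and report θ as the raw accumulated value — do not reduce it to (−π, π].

after step 1 (δ=0.32, a=-2.5): (-2.703902, -2.167281, -1.985858, 3.400000)
after step 2 (δ=0.42, a=2.2): (-2.978109, -2.789543, -1.834023, 3.840000)
after step 3 (δ=-0.46, a=1.5): (-3.177941, -3.531089, -2.024276, 4.140000)
after step 4 (δ=0.14, a=0.5): (-3.540685, -4.275402, -1.965934, 4.240000)
after step 5 (δ=-0.21, a=-2.5): (-3.867110, -5.058058, -2.056307, 3.740000)
after step 6 (δ=-0.43, a=3.3): (-4.216171, -5.719617, -2.227831, 4.400000)

(-4.2162, -5.7196, -2.2278, 4.4000)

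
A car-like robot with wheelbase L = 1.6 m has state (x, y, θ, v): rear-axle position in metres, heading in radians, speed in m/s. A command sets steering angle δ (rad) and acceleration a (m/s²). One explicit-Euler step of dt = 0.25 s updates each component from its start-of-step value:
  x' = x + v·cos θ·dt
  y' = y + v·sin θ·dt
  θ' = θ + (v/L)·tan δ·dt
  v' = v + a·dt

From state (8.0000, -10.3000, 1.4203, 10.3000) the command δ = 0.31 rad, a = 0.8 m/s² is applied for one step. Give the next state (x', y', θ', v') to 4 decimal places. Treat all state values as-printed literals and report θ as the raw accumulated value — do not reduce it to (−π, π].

(8.3861, -7.7541, 1.9358, 10.5000)

x' = 8.0000 + 10.3000·cos(1.4203)·0.25 = 8.3861
y' = -10.3000 + 10.3000·sin(1.4203)·0.25 = -7.7541
θ' = 1.4203 + (10.3000/1.6)·tan(0.31)·0.25 = 1.9358
v' = 10.3000 + 0.8000·0.25 = 10.5000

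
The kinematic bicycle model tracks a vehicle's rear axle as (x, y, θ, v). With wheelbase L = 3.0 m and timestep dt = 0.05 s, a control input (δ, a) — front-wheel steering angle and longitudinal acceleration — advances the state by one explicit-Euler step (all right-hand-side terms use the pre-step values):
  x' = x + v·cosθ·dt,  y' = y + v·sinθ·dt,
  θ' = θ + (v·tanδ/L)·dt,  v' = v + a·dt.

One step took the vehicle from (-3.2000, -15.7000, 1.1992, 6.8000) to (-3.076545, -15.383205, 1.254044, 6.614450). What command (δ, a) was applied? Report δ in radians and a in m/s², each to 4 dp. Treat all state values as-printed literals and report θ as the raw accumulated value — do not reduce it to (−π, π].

a = (v'−v)/dt = (-0.185550)/0.05 = -3.7110
Δθ = θ'−θ = 0.054844;  (v·dt/L) = 6.8000·0.05/3.0 = 0.113333
tan δ = Δθ·L/(v·dt) = 0.483918  →  δ = 0.4507

δ = 0.4507, a = -3.7110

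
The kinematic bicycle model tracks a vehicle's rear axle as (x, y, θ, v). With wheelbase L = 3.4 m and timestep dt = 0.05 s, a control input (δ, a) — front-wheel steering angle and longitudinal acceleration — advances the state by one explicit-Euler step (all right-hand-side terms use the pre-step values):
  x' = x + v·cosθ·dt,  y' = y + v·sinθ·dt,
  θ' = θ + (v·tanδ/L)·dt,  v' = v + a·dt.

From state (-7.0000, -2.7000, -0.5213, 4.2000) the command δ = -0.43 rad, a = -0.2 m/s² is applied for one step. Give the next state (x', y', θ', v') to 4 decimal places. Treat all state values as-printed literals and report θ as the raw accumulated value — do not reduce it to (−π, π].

(-6.8179, -2.8046, -0.5496, 4.1900)

x' = -7.0000 + 4.2000·cos(-0.5213)·0.05 = -6.8179
y' = -2.7000 + 4.2000·sin(-0.5213)·0.05 = -2.8046
θ' = -0.5213 + (4.2000/3.4)·tan(-0.43)·0.05 = -0.5496
v' = 4.2000 − 0.2000·0.05 = 4.1900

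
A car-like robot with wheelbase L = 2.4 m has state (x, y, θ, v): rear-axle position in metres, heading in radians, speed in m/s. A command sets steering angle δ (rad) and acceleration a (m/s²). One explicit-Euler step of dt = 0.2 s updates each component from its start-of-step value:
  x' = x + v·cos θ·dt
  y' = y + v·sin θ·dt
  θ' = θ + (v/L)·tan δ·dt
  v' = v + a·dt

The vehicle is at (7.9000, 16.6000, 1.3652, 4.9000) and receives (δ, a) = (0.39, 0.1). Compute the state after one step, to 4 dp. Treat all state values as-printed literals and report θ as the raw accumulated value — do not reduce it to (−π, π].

x' = 7.9000 + 4.9000·cos(1.3652)·0.2 = 8.1001
y' = 16.6000 + 4.9000·sin(1.3652)·0.2 = 17.5594
θ' = 1.3652 + (4.9000/2.4)·tan(0.39)·0.2 = 1.5330
v' = 4.9000 + 0.1000·0.2 = 4.9200

(8.1001, 17.5594, 1.5330, 4.9200)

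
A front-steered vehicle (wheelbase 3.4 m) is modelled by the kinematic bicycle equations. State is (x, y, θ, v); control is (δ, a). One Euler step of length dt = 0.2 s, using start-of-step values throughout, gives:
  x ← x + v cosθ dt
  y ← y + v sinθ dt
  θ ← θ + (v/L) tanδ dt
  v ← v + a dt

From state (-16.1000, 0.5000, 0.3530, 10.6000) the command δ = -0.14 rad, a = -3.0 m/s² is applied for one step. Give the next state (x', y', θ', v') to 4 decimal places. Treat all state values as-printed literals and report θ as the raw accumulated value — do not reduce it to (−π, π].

(-14.1107, 1.2329, 0.2651, 10.0000)

x' = -16.1000 + 10.6000·cos(0.3530)·0.2 = -14.1107
y' = 0.5000 + 10.6000·sin(0.3530)·0.2 = 1.2329
θ' = 0.3530 + (10.6000/3.4)·tan(-0.14)·0.2 = 0.2651
v' = 10.6000 − 3.0000·0.2 = 10.0000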